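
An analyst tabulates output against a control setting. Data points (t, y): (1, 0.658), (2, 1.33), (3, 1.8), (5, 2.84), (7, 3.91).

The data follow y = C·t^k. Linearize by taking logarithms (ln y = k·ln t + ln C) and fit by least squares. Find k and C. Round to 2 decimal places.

Let Y = ln y. Fitting Y = k·ln t + ln C by least squares:
Σln t = 5.3471, Σ(ln t)² = 8.0643, Σln y = 2.8618, Σln t·ln y = 5.1767.
Equations: 8.0643·k + 5.3471·ln C = 5.1767;  5.3471·k + 5·ln C = 2.8618.
Δ = 8.0643·5 − (5.3471)² = 11.7297; k = (5.1767·5 − 5.3471·2.8618)/11.7297 = 0.90209, ln C = (8.0643·2.8618 − 5.3471·5.1767)/11.7297 = -0.39236, so C = exp(-0.39236) = 0.67546.

k = 0.90, C = 0.68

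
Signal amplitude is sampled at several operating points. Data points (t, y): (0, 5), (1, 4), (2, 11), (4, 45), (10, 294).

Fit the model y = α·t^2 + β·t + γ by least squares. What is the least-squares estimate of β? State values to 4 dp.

β = -2.6296

The normal equations are: 10273·α + 1073·β + 121·γ = 30168;  1073·α + 121·β + 17·γ = 3146;  121·α + 17·β + 5·γ = 359.
(Σt^2·t^2 = 10273, Σt^2·t = 1073, Σt^2 = 121, Σt·t = 121, Σt = 17, Σ1 = 5, Σt^2·y = 30168, Σt·y = 3146, Σy = 359.)
Row-reducing yields α = 52315/16548, β = -21757/8274, γ = 23357/5516.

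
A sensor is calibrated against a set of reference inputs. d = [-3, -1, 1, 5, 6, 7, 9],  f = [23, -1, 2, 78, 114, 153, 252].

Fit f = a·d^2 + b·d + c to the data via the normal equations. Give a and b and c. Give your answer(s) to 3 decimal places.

a = 3.039, b = 0.925, c = -2.145

Entries of AᵀA: Σd^2·d^2 = 10966, Σd^2·d = 1386, Σd^2 = 202, Σd·d = 202, Σd = 24, Σ1 = 7.
And Σd^2·f = 34171, Σd·f = 4347, Σf = 621.
AᵀA·[a, b, c]ᵀ = Aᵀf becomes [[10966, 1386, 202]; [1386, 202, 24]; [202, 24, 7]]·[a, b, c]ᵀ = [34171, 4347, 621]ᵀ.
Solving the 3×3 system (Gaussian elimination) gives a = 713155/234696, b = 72395/78232, c = -251681/117348.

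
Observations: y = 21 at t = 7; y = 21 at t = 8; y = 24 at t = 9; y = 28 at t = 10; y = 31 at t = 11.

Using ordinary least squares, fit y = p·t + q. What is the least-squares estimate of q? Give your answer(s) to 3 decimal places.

q = 0.700

Sums needed: Σt·t = 415, Σt = 45, Σ1 = 5.
And Σt·y = 1152, Σy = 125.
AᵀA·[p, q]ᵀ = Aᵀy becomes [[415, 45]; [45, 5]]·[p, q]ᵀ = [1152, 125]ᵀ.
Determinant 415·5 − 45² = 50.
p = (1152·5 − 45·125)/50 = 27/10; q = (415·125 − 45·1152)/50 = 7/10.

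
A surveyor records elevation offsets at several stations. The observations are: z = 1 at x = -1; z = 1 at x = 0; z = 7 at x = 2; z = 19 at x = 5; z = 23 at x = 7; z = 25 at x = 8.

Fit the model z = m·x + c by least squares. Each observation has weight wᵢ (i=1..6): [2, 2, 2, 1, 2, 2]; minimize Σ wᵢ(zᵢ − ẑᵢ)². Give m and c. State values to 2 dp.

From the data, Σwᵢ·x·x = 261, Σwᵢ·x = 37, Σwᵢ·1 = 11.
And Σwᵢ·x·z = 843, Σwᵢ·z = 133.
MᵀWM·[m, c]ᵀ = MᵀWz becomes [[261, 37]; [37, 11]]·[m, c]ᵀ = [843, 133]ᵀ.
Eliminating c: 11·(row 1) − 37·(row 2) gives 1502·m = 11·843 − 37·133 = 4352, so m = 2176/751.
Then c = (133 − 37·(2176/751))/11 = 1761/751.

m = 2.90, c = 2.34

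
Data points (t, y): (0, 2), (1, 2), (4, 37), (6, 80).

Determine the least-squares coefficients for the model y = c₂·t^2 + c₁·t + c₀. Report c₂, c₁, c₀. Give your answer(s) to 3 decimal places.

With design matrix X, XᵀX = [[1553, 281, 53]; [281, 53, 11]; [53, 11, 4]] and Xᵀy = [3474, 630, 121]ᵀ.
Row-reducing yields c₂ = 1571/708, c₁ = -89/708, c₀ = 141/118.

c₂ = 2.219, c₁ = -0.126, c₀ = 1.195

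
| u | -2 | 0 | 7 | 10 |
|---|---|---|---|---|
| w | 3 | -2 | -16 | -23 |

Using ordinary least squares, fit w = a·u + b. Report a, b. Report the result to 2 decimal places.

Forming XᵀX = [[153, 15]; [15, 4]] and Xᵀw = [-348, -38]ᵀ gives XᵀX·[a, b]ᵀ = Xᵀw.
Determinant 153·4 − 15² = 387.
a = ((-348)·4 − 15·(-38))/387 = -274/129; b = (153·(-38) − 15·(-348))/387 = -66/43.

a = -2.12, b = -1.53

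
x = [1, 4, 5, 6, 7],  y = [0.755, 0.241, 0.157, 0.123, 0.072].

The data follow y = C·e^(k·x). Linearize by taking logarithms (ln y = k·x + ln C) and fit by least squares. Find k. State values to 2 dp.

Let Y = ln y. Fitting Y = k·x + ln C by least squares:
Sums: Σx = 23.0000, Σ(x)² = 127.0000, Σln y = -8.2822, Σx·ln y = -46.2215.
Normal system: [[127.0000, 23.0000]; [23.0000, 5]]·[k, ln C]ᵀ = [-46.2215, -8.2822]ᵀ.
Slope k = (n·Σx·ln y − Σx·Σln y)/(n·Σ(x)² − (Σx)²) = (5·-46.2215 − 23.0000·-8.2822)/106.0000 = -0.38318; ln C = (Σln y − k·Σx)/n = 0.10621.

k = -0.38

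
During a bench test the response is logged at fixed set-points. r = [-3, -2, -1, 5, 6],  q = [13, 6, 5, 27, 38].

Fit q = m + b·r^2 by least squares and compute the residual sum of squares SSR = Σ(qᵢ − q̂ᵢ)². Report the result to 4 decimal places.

With design matrix X, XᵀX = [[5, 75]; [75, 2019]] and Xᵀq = [89, 2189]ᵀ.
Eliminating b: 2019·(row 1) − 75·(row 2) gives 4470·m = 2019·89 − 75·2189 = 15516, so m = 2586/745.
Then b = (2189 − 75·(2586/745))/2019 = 427/447.
Residuals: 694/745, -2888/2235, 1282/2235, -788/2235, 104/745; SSR = 6728/2235.

SSR = 3.0103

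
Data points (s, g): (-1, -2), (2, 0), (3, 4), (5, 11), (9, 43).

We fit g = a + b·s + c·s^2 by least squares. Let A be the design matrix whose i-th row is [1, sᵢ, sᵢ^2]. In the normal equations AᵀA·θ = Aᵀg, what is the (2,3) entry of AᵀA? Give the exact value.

888

Row 2 ↔ basis s, column 3 ↔ basis s^2, so (AᵀA)_{2,3} = Σᵢ (s)·(s^2) = (-1)·(1) + (2)·(4) + (3)·(9) + (5)·(25) + (9)·(81) = 888.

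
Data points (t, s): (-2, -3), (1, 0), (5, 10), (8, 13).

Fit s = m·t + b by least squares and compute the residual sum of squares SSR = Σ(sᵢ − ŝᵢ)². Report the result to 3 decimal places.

SSR = 5.586

Forming AᵀA = [[94, 12]; [12, 4]] and Aᵀs = [160, 20]ᵀ gives AᵀA·[m, b]ᵀ = Aᵀs.
Determinant 94·4 − 12² = 232.
m = (160·4 − 12·20)/232 = 50/29; b = (94·20 − 12·160)/232 = -5/29.
Residuals: 18/29, -45/29, 45/29, -18/29; SSR = 162/29.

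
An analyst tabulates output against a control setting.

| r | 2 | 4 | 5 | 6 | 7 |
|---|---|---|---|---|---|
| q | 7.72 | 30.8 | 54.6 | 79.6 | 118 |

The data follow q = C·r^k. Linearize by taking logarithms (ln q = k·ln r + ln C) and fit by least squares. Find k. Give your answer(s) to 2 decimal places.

k = 2.17

With ln qᵢ as the transformed response and ln rᵢ as the regressor:
Σln r = 7.4265, Σ(ln r)² = 11.9895, Σln q = 18.6191, Σln r·ln q = 29.7319.
Normal system: [[11.9895, 7.4265]; [7.4265, 5]]·[k, ln C]ᵀ = [29.7319, 18.6191]ᵀ.
Slope k = (n·Σln r·ln q − Σln r·Σln q)/(n·Σ(ln r)² − (Σln r)²) = (5·29.7319 − 7.4265·18.6191)/4.7940 = 2.16607; ln C = (Σln q − k·Σln r)/n = 0.50653.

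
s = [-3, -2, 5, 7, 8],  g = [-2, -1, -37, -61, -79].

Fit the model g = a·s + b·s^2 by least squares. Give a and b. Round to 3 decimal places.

a = -2.158, b = -0.963

Setting ∂/∂a … = 0 gives: 151·a + 945·b = -1236;  945·a + 7219·b = -8992.
(Σs·s = 151, Σs·s^2 = 945, Σs^2·s^2 = 7219, Σs·g = -1236, Σs^2·g = -8992.)
Determinant 151·7219 − 945² = 197044.
a = ((-1236)·7219 − 945·(-8992))/197044 = -106311/49261; b = (151·(-8992) − 945·(-1236))/197044 = -47443/49261.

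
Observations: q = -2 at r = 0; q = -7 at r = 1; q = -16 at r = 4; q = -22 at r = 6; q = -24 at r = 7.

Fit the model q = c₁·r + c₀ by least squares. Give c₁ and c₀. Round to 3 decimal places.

Entries of AᵀA: Σr·r = 102, Σr = 18, Σ1 = 5.
For Aᵀq: Σr·q = -371, Σq = -71.
Eliminating c₀: 5·(row 1) − 18·(row 2) gives 186·c₁ = 5·(-371) − 18·(-71) = -577, so c₁ = -577/186.
Then c₀ = ((-71) − 18·(-577/186))/5 = -94/31.

c₁ = -3.102, c₀ = -3.032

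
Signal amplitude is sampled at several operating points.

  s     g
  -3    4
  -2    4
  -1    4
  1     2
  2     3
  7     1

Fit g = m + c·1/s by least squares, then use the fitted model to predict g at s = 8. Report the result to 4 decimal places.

The normal equations are: 6·m + (-4/21)·c = 18;  (-4/21)·m + (2321/882)·c = -155/42.
Determinant 6·(2321/882) − (-4/21)² = 6947/441.
m = (18·(2321/882) − (-4/21)·(-155/42))/(6947/441) = 20579/6947; c = (6·(-155/42) − (-4/21)·18)/(6947/441) = -8253/6947.
At s = 8: ĝ = (20579/6947)·(1) + (-8253/6947)·(1/8) = 156379/55576.

ĝ = 2.8138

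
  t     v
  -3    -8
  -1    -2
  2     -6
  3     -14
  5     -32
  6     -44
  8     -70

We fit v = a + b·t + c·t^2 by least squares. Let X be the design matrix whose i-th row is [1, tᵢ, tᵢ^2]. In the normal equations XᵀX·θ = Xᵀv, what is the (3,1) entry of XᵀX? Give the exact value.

148

Row 3 ↔ basis t^2, column 1 ↔ basis 1, so (XᵀX)_{3,1} = Σᵢ t^2 = (9)·(1) + (1)·(1) + (4)·(1) + (9)·(1) + (25)·(1) + (36)·(1) + (64)·(1) = 148.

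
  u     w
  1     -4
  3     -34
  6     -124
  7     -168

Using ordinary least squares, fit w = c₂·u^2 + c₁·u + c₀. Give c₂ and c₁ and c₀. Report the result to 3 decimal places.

c₂ = -3.133, c₁ = -2.172, c₀ = 1.136

The normal equations are: 3779·c₂ + 587·c₁ + 95·c₀ = -13006;  587·c₂ + 95·c₁ + 17·c₀ = -2026;  95·c₂ + 17·c₁ + 4·c₀ = -330.
Solving the 3×3 system (Gaussian elimination) gives c₂ = -1109/354, c₁ = -769/354, c₀ = 67/59.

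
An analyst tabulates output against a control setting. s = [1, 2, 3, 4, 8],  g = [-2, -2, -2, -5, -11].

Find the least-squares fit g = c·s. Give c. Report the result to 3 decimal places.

Forming MᵀM = [[94]] and Mᵀg = [-120]ᵀ gives MᵀM·[c]ᵀ = Mᵀg.
Hence c = -120 / 94 ≈ -1.2766.

c = -1.277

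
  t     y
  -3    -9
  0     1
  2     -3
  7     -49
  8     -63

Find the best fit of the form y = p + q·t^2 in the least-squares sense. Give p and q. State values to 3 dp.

AᵀA·[p, q]ᵀ = Aᵀy reads: 5·p + 126·q = -123;  126·p + 6594·q = -6526.
Δ = 5·6594 − 126² = 17094.
p = ((-123)·6594 − 126·(-6526))/17094 = 267/407; q = (5·(-6526) − 126·(-123))/17094 = -8566/8547.

p = 0.656, q = -1.002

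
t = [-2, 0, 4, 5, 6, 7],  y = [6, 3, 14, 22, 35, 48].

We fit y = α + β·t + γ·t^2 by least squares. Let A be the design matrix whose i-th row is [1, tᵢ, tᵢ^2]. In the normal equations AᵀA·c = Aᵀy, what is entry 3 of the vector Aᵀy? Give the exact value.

Entry 3 ↔ basis t^2, so (Aᵀy)_{3} = Σᵢ (t^2)·yᵢ = (4)·(6) + (0)·(3) + (16)·(14) + (25)·(22) + (36)·(35) + (49)·(48) = 4410.

4410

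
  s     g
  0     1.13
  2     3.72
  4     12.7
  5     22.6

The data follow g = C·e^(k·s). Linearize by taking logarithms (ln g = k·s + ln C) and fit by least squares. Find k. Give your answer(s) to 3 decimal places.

Linearized form: ln g = k·s + ln C. From the 4 transformed points,
AᵀA = [[45.0000, 11.0000]; [11.0000, 4]], rhs = [28.3836, 7.0955]ᵀ  (here Σs = 11.0000, Σ(s)² = 45.0000, Σln g = 7.0955, Σs·ln g = 28.3836).
Slope k = (n·Σs·ln g − Σs·Σln g)/(n·Σ(s)² − (Σs)²) = (4·28.3836 − 11.0000·7.0955)/59.0000 = 0.60142; ln C = (Σln g − k·Σs)/n = 0.11996.

k = 0.601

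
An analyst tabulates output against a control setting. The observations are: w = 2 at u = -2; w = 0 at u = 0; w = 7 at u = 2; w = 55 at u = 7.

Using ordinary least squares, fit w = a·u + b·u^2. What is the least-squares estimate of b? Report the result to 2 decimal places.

Sums needed: Σu·u = 57, Σu·u^2 = 343, Σu^2·u^2 = 2433.
And Σu·w = 395, Σu^2·w = 2731.
So AᵀA·[a, b]ᵀ = Aᵀw: [[57, 343]; [343, 2433]]·[a, b]ᵀ = [395, 2731]ᵀ.
det = 57·2433 − 343² = 21032.
a = (395·2433 − 343·2731)/21032 = 12151/10516; b = (57·2731 − 343·395)/21032 = 10091/10516.

b = 0.96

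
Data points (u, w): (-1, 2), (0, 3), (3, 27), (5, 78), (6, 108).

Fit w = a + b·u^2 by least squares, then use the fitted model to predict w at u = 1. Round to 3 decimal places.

ŵ = 3.960

Normal-equation sums: Σ1 = 5, Σu^2 = 71, Σu^2·u^2 = 2003.
Moment sums: Σw = 218, Σu^2·w = 6083.
Normal equations: [[5, 71]; [71, 2003]]·[a, b]ᵀ = [218, 6083]ᵀ.
Eliminating b: 2003·(row 1) − 71·(row 2) gives 4974·a = 2003·218 − 71·6083 = 4761, so a = 1587/1658.
Then b = (6083 − 71·(1587/1658))/2003 = 4979/1658.
At u = 1: ŵ = (1587/1658)·(1) + (4979/1658)·(1) = 3283/829.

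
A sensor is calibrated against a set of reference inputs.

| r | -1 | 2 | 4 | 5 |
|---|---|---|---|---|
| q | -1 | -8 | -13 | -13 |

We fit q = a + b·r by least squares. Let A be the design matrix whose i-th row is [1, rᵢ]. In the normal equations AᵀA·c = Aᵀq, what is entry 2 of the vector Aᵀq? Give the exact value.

Entry 2 ↔ basis r, so (Aᵀq)_{2} = Σᵢ (r)·qᵢ = (-1)·(-1) + (2)·(-8) + (4)·(-13) + (5)·(-13) = -132.

-132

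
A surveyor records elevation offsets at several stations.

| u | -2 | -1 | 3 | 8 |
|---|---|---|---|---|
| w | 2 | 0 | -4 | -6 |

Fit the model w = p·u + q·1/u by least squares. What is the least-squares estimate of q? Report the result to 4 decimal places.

AᵀA·[p, q]ᵀ = Aᵀw reads: 78·p + 4·q = -64;  4·p + (793/576)·q = -37/12.
Δ = 78·(793/576) − 4² = 8773/96.
p = ((-64)·(793/576) − 4·(-37/12))/(8773/96) = -704/849; q = (78·(-37/12) − 4·(-64))/(8773/96) = 48/283.

q = 0.1696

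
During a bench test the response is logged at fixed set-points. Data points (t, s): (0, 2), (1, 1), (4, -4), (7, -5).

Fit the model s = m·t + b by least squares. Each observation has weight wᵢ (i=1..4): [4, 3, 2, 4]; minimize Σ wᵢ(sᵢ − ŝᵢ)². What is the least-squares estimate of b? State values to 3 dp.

b = 1.798

With design matrix X, XᵀWX = [[231, 39]; [39, 13]] and XᵀWs = [-169, -17]ᵀ.
Δ = 231·13 − 39² = 1482.
m = ((-169)·13 − 39·(-17))/1482 = -59/57; b = (231·(-17) − 39·(-169))/1482 = 444/247.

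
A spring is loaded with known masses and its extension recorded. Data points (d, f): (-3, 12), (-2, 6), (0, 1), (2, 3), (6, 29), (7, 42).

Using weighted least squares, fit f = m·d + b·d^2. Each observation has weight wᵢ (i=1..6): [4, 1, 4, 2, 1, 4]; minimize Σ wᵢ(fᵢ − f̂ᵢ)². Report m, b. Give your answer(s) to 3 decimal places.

Sums needed: Σwᵢ·d·d = 280, Σwᵢ·d·d^2 = 1488, Σwᵢ·d^2·d^2 = 11272.
Moment sums: Σwᵢ·d·f = 1206, Σwᵢ·d^2·f = 9756.
So XᵀWX·[m, b]ᵀ = XᵀWf: [[280, 1488]; [1488, 11272]]·[m, b]ᵀ = [1206, 9756]ᵀ.
Eliminating b: 11272·(row 1) − 1488·(row 2) gives 942016·m = 11272·1206 − 1488·9756 = -922896, so m = -57681/58876.
Then b = (9756 − 1488·(-57681/58876))/11272 = 14643/14719.

m = -0.980, b = 0.995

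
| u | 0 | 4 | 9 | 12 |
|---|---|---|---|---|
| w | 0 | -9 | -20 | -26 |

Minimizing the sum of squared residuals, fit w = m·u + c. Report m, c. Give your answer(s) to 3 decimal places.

m = -2.174, c = -0.162

Normal-equation sums: Σu·u = 241, Σu = 25, Σ1 = 4.
Moment sums: Σu·w = -528, Σw = -55.
AᵀA·[m, c]ᵀ = Aᵀw becomes [[241, 25]; [25, 4]]·[m, c]ᵀ = [-528, -55]ᵀ.
Eliminating c: 4·(row 1) − 25·(row 2) gives 339·m = 4·(-528) − 25·(-55) = -737, so m = -737/339.
Then c = ((-55) − 25·(-737/339))/4 = -55/339.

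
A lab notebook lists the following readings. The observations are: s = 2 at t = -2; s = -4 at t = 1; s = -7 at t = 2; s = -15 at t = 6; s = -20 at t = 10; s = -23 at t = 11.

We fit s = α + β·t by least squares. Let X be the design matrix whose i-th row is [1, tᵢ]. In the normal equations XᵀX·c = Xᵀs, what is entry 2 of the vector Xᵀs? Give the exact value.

-565

Entry 2 ↔ basis t, so (Xᵀs)_{2} = Σᵢ (t)·sᵢ = (-2)·(2) + (1)·(-4) + (2)·(-7) + (6)·(-15) + (10)·(-20) + (11)·(-23) = -565.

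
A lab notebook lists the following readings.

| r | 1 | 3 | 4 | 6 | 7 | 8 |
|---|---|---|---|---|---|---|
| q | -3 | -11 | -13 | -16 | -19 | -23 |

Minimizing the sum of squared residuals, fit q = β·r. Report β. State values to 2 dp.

Forming AᵀA = [[175]] and Aᵀq = [-501]ᵀ gives AᵀA·[β]ᵀ = Aᵀq.
β = (-501)/175 = -2.86286.

β = -2.86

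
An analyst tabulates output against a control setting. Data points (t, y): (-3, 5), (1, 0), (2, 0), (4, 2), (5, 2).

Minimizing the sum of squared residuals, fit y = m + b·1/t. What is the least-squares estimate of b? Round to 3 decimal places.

b = -3.908

Sums needed: Σ1 = 5, Σ1/t = 97/60, Σ1/t·1/t = 5269/3600.
And Σy = 9, Σ1/t·y = -23/30.
So XᵀX·[m, b]ᵀ = Xᵀy: [[5, 97/60]; [97/60, 5269/3600]]·[m, b]ᵀ = [9, -23/30]ᵀ.
Eliminating b: (5269/3600)·(row 1) − (97/60)·(row 2) gives (2117/450)·m = (5269/3600)·9 − (97/60)·(-23/30) = 51883/3600, so m = 51883/16936.
Then b = ((-23/30) − (97/60)·(51883/16936))/(5269/3600) = -16545/4234.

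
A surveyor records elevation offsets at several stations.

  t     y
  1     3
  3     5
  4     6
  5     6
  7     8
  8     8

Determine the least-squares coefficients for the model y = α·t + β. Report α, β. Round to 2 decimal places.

With design matrix A, AᵀA = [[164, 28]; [28, 6]] and Aᵀy = [192, 36]ᵀ.
Determinant 164·6 − 28² = 200.
α = (192·6 − 28·36)/200 = 18/25; β = (164·36 − 28·192)/200 = 66/25.

α = 0.72, β = 2.64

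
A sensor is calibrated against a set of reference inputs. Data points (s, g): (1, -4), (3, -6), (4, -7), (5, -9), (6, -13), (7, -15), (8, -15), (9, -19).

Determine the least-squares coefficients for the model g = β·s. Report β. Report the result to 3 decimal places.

β = -2.025

Setting ∂/∂β … = 0 gives: 281·β = -569.
(Σs·s = 281, Σs·g = -569.)
Hence β = -569 / 281 ≈ -2.02491.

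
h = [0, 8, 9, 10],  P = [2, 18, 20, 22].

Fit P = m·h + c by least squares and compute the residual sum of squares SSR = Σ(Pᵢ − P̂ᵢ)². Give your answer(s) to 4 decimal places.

SSR = 0.0000

The normal system MᵀM·[m, c]ᵀ = MᵀP is [[245, 27]; [27, 4]]·[m, c]ᵀ = [544, 62]ᵀ.
det = 245·4 − 27² = 251.
m = (544·4 − 27·62)/251 = 2; c = (245·62 − 27·544)/251 = 2.
Residuals: 0, 0, 0, 0; SSR = 0.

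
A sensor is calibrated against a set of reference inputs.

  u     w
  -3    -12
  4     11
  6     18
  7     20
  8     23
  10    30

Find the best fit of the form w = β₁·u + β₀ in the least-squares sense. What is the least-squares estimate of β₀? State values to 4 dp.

β₀ = -2.1355

Entries of XᵀX: Σu·u = 274, Σu = 32, Σ1 = 6.
For Xᵀw: Σu·w = 812, Σw = 90.
Δ = 274·6 − 32² = 620.
β₁ = (812·6 − 32·90)/620 = 498/155; β₀ = (274·90 − 32·812)/620 = -331/155.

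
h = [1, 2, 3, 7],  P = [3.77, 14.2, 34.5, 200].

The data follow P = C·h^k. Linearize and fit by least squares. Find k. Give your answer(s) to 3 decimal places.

Taking logs, ln P = k·ln h + ln C, so regress ln P on ln h.
Σln h = 3.7377, Σ(ln h)² = 5.4740, Σln P = 12.8196, Σln h·ln P = 16.0393.
Equations: 5.4740·k + 3.7377·ln C = 16.0393;  3.7377·k + 4·ln C = 12.8196.
Δ = 5.4740·4 − (3.7377)² = 7.9257; k = (16.0393·4 − 3.7377·12.8196)/7.9257 = 2.04925, ln C = (5.4740·12.8196 − 3.7377·16.0393)/7.9257 = 1.29005.

k = 2.049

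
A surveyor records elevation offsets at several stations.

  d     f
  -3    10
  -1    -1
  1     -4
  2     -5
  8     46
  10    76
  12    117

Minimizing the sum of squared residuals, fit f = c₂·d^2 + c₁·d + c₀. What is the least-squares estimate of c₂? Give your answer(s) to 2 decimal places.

Normal-equation sums: Σd^2·d^2 = 34931, Σd^2·d = 3221, Σd^2 = 323, Σd·d = 323, Σd = 29, Σ1 = 7.
For Mᵀf: Σd^2·f = 27457, Σd·f = 2489, Σf = 239.
MᵀM·[c₂, c₁, c₀]ᵀ = Mᵀf becomes [[34931, 3221, 323]; [3221, 323, 29]; [323, 29, 7]]·[c₂, c₁, c₀]ᵀ = [27457, 2489, 239]ᵀ.
Row-reducing yields c₂ = 89351/90552, c₁ = -801319/452760, c₀ = -43721/10780.

c₂ = 0.99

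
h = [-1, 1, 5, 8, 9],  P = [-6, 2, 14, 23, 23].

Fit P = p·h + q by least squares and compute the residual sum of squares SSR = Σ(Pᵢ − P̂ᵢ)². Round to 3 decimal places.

Entries of AᵀA: Σh·h = 172, Σh = 22, Σ1 = 5.
And Σh·P = 469, ΣP = 56.
Δ = 172·5 − 22² = 376.
p = (469·5 − 22·56)/376 = 1113/376; q = (172·56 − 22·469)/376 = -343/188.
Residuals: -457/376, 325/376, 385/376, 215/188, -683/376; SSR = 2963/376.

SSR = 7.880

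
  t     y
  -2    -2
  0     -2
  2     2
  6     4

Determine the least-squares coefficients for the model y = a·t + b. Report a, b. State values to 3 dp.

a = 0.829, b = -0.743

MᵀM·[a, b]ᵀ = Mᵀy reads: 44·a + 6·b = 32;  6·a + 4·b = 2.
Eliminating b: 4·(row 1) − 6·(row 2) gives 140·a = 4·32 − 6·2 = 116, so a = 29/35.
Then b = (2 − 6·(29/35))/4 = -26/35.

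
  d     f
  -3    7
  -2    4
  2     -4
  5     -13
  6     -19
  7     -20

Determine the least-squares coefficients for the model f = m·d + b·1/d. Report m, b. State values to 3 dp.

m = -3.015, b = 4.477

Normal-equation sums: Σd·d = 127, Σd·1/d = 6, Σ1/d·1/d = 30839/44100.
And Σd·f = -356, Σ1/d·f = -1047/70.
XᵀX·[m, b]ᵀ = Xᵀf becomes [[127, 6]; [6, 30839/44100]]·[m, b]ᵀ = [-356, -1047/70]ᵀ.
Eliminating b: (30839/44100)·(row 1) − 6·(row 2) gives (2328953/44100)·m = (30839/44100)·(-356) − 6·(-1047/70) = -1755256/11025, so m = -7021024/2328953.
Then b = ((-1047/70) − 6·(-7021024/2328953))/(30839/44100) = 10427130/2328953.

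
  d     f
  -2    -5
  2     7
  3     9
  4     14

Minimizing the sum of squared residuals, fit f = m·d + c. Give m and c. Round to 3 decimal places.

m = 3.048, c = 0.916

The normal equations are: 33·m + 7·c = 107;  7·m + 4·c = 25.
Eliminating c: 4·(row 1) − 7·(row 2) gives 83·m = 4·107 − 7·25 = 253, so m = 253/83.
Then c = (25 − 7·(253/83))/4 = 76/83.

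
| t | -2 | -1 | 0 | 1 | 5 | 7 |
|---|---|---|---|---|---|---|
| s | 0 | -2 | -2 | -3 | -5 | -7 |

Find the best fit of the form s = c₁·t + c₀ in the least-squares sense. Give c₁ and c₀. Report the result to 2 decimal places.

AᵀA·[c₁, c₀]ᵀ = Aᵀs reads: 80·c₁ + 10·c₀ = -75;  10·c₁ + 6·c₀ = -19.
(Σt·t = 80, Σt = 10, Σ1 = 6, Σt·s = -75, Σs = -19.)
Eliminating c₀: 6·(row 1) − 10·(row 2) gives 380·c₁ = 6·(-75) − 10·(-19) = -260, so c₁ = -13/19.
Then c₀ = ((-19) − 10·(-13/19))/6 = -77/38.

c₁ = -0.68, c₀ = -2.03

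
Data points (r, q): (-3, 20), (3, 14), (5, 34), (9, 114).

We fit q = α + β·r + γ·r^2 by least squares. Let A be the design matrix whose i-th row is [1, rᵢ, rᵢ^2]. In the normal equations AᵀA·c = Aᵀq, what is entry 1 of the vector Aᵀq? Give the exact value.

Entry 1 ↔ basis 1, so (Aᵀq)_{1} = Σᵢ qᵢ = (1)·(20) + (1)·(14) + (1)·(34) + (1)·(114) = 182.

182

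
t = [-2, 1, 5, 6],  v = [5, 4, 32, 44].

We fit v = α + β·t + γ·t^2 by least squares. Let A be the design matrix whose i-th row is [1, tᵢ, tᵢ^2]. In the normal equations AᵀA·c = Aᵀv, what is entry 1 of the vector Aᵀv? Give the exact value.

85

Entry 1 ↔ basis 1, so (Aᵀv)_{1} = Σᵢ vᵢ = (1)·(5) + (1)·(4) + (1)·(32) + (1)·(44) = 85.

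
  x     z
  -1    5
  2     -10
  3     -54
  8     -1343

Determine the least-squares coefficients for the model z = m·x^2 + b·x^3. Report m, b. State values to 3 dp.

Setting ∂/∂m … = 0 gives: 4194·m + 33042·b = -86473;  33042·m + 262938·b = -689159.
det = 4194·262938 − 33042² = 10988208.
m = ((-86473)·262938 − 33042·(-689159))/10988208 = 2846167/915684; b = (4194·(-689159) − 33042·(-86473))/10988208 = -2757665/915684.

m = 3.108, b = -3.012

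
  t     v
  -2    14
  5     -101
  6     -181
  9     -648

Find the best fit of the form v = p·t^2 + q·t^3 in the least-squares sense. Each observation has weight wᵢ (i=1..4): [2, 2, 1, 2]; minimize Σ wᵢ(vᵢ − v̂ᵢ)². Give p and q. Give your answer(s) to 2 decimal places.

p = 0.97, q = -1.00

From the data, Σwᵢ·t^2·t^2 = 15700, Σwᵢ·t^2·t^3 = 132060, Σwᵢ·t^3·t^3 = 1140916.
And Σwᵢ·t^2·v = -116430, Σwᵢ·t^3·v = -1009354.
det = 15700·1140916 − 132060² = 472537600.
p = ((-116430)·1140916 − 132060·(-1009354))/472537600 = 1432623/1476680; q = (15700·(-1009354) − 132060·(-116430))/472537600 = -294445/295336.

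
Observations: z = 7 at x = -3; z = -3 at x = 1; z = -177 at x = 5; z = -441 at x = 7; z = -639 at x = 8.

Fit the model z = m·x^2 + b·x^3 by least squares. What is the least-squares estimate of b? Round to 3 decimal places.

b = -0.976

Forming MᵀM = [[7204, 52458]; [52458, 396148]] and Mᵀz = [-66870, -500748]ᵀ gives MᵀM·[m, b]ᵀ = Mᵀz.
det = 7204·396148 − 52458² = 102008428.
m = ((-66870)·396148 − 52458·(-500748))/102008428 = -55544544/25502107; b = (7204·(-500748) − 52458·(-66870))/102008428 = -24880533/25502107.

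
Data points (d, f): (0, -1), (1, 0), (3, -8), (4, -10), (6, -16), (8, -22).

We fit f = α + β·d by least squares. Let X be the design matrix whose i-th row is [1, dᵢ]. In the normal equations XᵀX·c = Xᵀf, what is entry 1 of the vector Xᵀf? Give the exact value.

Entry 1 ↔ basis 1, so (Xᵀf)_{1} = Σᵢ fᵢ = (1)·(-1) + (1)·(0) + (1)·(-8) + (1)·(-10) + (1)·(-16) + (1)·(-22) = -57.

-57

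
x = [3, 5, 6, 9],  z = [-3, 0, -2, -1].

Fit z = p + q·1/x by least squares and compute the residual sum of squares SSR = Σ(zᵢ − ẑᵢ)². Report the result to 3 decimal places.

Compute the Gram sums: Σ1 = 4, Σ1/x = 73/90, Σ1/x·1/x = 1549/8100.
For Mᵀz: Σz = -6, Σ1/x·z = -13/9.
Eliminating q: (1549/8100)·(row 1) − (73/90)·(row 2) gives (289/2700)·p = (1549/8100)·(-6) − (73/90)·(-13/9) = 49/2025, so p = 196/867.
Then q = ((-13/9) − (73/90)·(196/867))/(1549/8100) = -2460/289.
Residuals: -337/867, 1280/867, -700/867, -81/289; SSR = 2654/867.

SSR = 3.061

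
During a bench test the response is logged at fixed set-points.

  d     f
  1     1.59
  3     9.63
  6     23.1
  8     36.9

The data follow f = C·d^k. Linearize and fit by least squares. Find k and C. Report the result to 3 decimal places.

Linearized form: ln f = k·ln d + ln C. From the 4 transformed points,
AᵀA = [[8.7414, 4.9698]; [4.9698, 4]], rhs = [15.6171, 9.4767]ᵀ  (here Σln d = 4.9698, Σ(ln d)² = 8.7414, Σln f = 9.4767, Σln d·ln f = 15.6171).
Δ = 8.7414·4 − (4.9698)² = 10.2667; k = (15.6171·4 − 4.9698·9.4767)/10.2667 = 1.49720, ln C = (8.7414·9.4767 − 4.9698·15.6171)/10.2667 = 0.50897, so C = exp(0.50897) = 1.66357.

k = 1.497, C = 1.664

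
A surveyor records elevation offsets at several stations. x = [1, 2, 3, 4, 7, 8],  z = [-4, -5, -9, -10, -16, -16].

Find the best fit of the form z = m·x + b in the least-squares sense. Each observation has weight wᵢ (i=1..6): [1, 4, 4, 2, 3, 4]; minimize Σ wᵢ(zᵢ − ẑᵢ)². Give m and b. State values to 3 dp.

Sums needed: Σwᵢ·x·x = 488, Σwᵢ·x = 82, Σwᵢ·1 = 18.
And Σwᵢ·x·z = -1080, Σwᵢ·z = -192.
MᵀWM·[m, b]ᵀ = MᵀWz becomes [[488, 82]; [82, 18]]·[m, b]ᵀ = [-1080, -192]ᵀ.
det = 488·18 − 82² = 2060.
m = ((-1080)·18 − 82·(-192))/2060 = -924/515; b = (488·(-192) − 82·(-1080))/2060 = -1284/515.

m = -1.794, b = -2.493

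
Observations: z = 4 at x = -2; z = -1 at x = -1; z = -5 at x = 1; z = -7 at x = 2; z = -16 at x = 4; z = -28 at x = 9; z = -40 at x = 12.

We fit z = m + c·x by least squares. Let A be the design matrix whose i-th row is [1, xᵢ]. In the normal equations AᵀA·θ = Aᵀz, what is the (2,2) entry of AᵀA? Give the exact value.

251

Row 2 ↔ basis x, column 2 ↔ basis x, so (AᵀA)_{2,2} = Σᵢ (x)·(x) = (-2)·(-2) + (-1)·(-1) + (1)·(1) + (2)·(2) + (4)·(4) + (9)·(9) + (12)·(12) = 251.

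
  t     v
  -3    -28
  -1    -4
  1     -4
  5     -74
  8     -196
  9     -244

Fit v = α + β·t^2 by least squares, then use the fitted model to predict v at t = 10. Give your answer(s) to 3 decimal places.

The normal equations are: 6·α + 181·β = -550;  181·α + 11365·β = -34418.
det = 6·11365 − 181² = 35429.
α = ((-550)·11365 − 181·(-34418))/35429 = -21092/35429; β = (6·(-34418) − 181·(-550))/35429 = -106958/35429.
At t = 10: v̂ = (-21092/35429)·(1) + (-106958/35429)·(100) = -10716892/35429.

v̂ = -302.489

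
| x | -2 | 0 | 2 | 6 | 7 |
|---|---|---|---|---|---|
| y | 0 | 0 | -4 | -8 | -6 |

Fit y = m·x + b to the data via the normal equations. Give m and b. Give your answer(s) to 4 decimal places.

m = -0.8649, b = -1.3514

Forming AᵀA = [[93, 13]; [13, 5]] and Aᵀy = [-98, -18]ᵀ gives AᵀA·[m, b]ᵀ = Aᵀy.
Eliminating b: 5·(row 1) − 13·(row 2) gives 296·m = 5·(-98) − 13·(-18) = -256, so m = -32/37.
Then b = ((-18) − 13·(-32/37))/5 = -50/37.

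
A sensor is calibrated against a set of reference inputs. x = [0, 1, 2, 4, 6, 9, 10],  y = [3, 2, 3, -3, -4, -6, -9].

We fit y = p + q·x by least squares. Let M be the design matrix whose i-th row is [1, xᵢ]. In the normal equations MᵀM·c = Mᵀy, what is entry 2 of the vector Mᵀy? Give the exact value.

Entry 2 ↔ basis x, so (Mᵀy)_{2} = Σᵢ (x)·yᵢ = (0)·(3) + (1)·(2) + (2)·(3) + (4)·(-3) + (6)·(-4) + (9)·(-6) + (10)·(-9) = -172.

-172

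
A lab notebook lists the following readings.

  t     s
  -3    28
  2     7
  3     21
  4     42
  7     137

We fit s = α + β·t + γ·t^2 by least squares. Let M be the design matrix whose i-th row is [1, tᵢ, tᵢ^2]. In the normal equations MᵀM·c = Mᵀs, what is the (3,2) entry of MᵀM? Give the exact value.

Row 3 ↔ basis t^2, column 2 ↔ basis t, so (MᵀM)_{3,2} = Σᵢ (t^2)·(t) = (9)·(-3) + (4)·(2) + (9)·(3) + (16)·(4) + (49)·(7) = 415.

415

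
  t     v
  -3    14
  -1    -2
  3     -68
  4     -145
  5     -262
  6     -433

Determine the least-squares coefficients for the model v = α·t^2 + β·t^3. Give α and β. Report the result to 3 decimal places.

From the data, Σt^2·t^2 = 2340, Σt^2·t^3 = 11924, Σt^3·t^3 = 67836.
Moment sums: Σt^2·v = -24946, Σt^3·v = -137770.
Normal equations: [[2340, 11924]; [11924, 67836]]·[α, β]ᵀ = [-24946, -137770]ᵀ.
det = 2340·67836 − 11924² = 16554464.
α = ((-24946)·67836 − 11924·(-137770))/16554464 = -3091711/1034654; β = (2340·(-137770) − 11924·(-24946))/16554464 = -778928/517327.

α = -2.988, β = -1.506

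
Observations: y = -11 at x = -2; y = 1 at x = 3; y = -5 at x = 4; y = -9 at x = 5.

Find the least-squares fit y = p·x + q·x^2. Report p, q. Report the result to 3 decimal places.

The normal system AᵀA·[p, q]ᵀ = Aᵀy is [[54, 208]; [208, 978]]·[p, q]ᵀ = [-40, -340]ᵀ.
Eliminating q: 978·(row 1) − 208·(row 2) gives 9548·p = 978·(-40) − 208·(-340) = 31600, so p = 7900/2387.
Then q = ((-340) − 208·(7900/2387))/978 = -2510/2387.

p = 3.310, q = -1.052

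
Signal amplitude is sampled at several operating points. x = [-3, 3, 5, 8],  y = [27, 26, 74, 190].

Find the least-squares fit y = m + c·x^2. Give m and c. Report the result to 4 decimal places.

m = -0.2719, c = 2.9728

With design matrix M, MᵀM = [[4, 107]; [107, 4883]] and Mᵀy = [317, 14487]ᵀ.
det = 4·4883 − 107² = 8083.
m = (317·4883 − 107·14487)/8083 = -2198/8083; c = (4·14487 − 107·317)/8083 = 24029/8083.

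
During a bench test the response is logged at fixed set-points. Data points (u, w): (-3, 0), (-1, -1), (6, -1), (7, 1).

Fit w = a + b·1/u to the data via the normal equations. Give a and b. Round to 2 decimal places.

AᵀA·[a, b]ᵀ = Aᵀw reads: 4·a + (-43/42)·b = -1;  (-43/42)·a + (2045/1764)·b = 41/42.
Eliminating b: (2045/1764)·(row 1) − (-43/42)·(row 2) gives (6331/1764)·a = (2045/1764)·(-1) − (-43/42)·(41/42) = -47/294, so a = -282/6331.
Then b = ((41/42) − (-43/42)·(-282/6331))/(2045/1764) = 5082/6331.

a = -0.04, b = 0.80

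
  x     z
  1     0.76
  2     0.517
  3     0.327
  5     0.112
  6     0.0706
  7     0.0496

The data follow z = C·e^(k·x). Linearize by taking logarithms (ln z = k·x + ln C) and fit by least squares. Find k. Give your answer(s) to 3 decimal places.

Let Y = ln z. Fitting Y = k·x + ln C by least squares:
Σx = 24.0000, Σ(x)² = 124.0000, Σln z = -9.8957, Σx·ln z = -52.8242.
Equations: 124.0000·k + 24.0000·ln C = -52.8242;  24.0000·k + 6·ln C = -9.8957.
Solving (det = 168.0000): k = -0.47291, ln C = 0.24236.

k = -0.473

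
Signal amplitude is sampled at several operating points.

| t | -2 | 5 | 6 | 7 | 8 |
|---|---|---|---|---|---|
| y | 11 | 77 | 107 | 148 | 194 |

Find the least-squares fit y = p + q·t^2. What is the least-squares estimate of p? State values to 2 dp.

p = -0.76

With design matrix X, XᵀX = [[5, 178]; [178, 8434]] and Xᵀy = [537, 25489]ᵀ.
Δ = 5·8434 − 178² = 10486.
p = (537·8434 − 178·25489)/10486 = -3992/5243; q = (5·25489 − 178·537)/10486 = 31859/10486.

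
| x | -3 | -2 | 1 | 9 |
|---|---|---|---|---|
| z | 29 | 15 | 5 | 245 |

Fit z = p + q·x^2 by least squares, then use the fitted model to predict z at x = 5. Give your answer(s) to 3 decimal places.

ẑ = 77.244

From the data, Σ1 = 4, Σx^2 = 95, Σx^2·x^2 = 6659.
For Mᵀz: Σz = 294, Σx^2·z = 20171.
So MᵀM·[p, q]ᵀ = Mᵀz: [[4, 95]; [95, 6659]]·[p, q]ᵀ = [294, 20171]ᵀ.
Δ = 4·6659 − 95² = 17611.
p = (294·6659 − 95·20171)/17611 = 41501/17611; q = (4·20171 − 95·294)/17611 = 52754/17611.
At x = 5: ẑ = (41501/17611)·(1) + (52754/17611)·(25) = 1360351/17611.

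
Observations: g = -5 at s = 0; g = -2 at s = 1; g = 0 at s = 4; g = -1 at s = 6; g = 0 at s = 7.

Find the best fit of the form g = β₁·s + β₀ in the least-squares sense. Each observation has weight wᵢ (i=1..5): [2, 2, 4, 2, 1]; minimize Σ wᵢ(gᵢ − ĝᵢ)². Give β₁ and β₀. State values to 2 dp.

β₁ = 0.60, β₀ = -3.49

The normal system XᵀWX·[β₁, β₀]ᵀ = XᵀWg is [[187, 37]; [37, 11]]·[β₁, β₀]ᵀ = [-16, -16]ᵀ.
Δ = 187·11 − 37² = 688.
β₁ = ((-16)·11 − 37·(-16))/688 = 26/43; β₀ = (187·(-16) − 37·(-16))/688 = -150/43.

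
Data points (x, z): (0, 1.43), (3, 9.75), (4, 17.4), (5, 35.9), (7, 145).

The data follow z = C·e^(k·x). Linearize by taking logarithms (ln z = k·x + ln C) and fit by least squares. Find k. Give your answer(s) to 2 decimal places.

k = 0.66

Linearized form: ln z = k·x + ln C. From the 5 transformed points,
Σx = 19.0000, Σ(x)² = 99.0000, Σln z = 14.0489, Σx·ln z = 70.9985.
Normal system: [[99.0000, 19.0000]; [19.0000, 5]]·[k, ln C]ᵀ = [70.9985, 14.0489]ᵀ.
Solving (det = 134.0000): k = 0.65719, ln C = 0.31245.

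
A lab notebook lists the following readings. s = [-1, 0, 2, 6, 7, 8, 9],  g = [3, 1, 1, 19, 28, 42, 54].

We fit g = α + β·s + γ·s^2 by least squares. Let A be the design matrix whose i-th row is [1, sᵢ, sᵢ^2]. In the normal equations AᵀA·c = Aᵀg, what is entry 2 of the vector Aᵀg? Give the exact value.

1131

Entry 2 ↔ basis s, so (Aᵀg)_{2} = Σᵢ (s)·gᵢ = (-1)·(3) + (0)·(1) + (2)·(1) + (6)·(19) + (7)·(28) + (8)·(42) + (9)·(54) = 1131.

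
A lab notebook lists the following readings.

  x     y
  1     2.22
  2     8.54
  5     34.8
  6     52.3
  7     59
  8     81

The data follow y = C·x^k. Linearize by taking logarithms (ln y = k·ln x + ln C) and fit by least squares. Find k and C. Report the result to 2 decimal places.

Taking logs, ln y = k·ln x + ln C, so regress ln y on ln x.
AᵀA = [[14.3918, 8.1197]; [8.1197, 6]], rhs = [31.3620, 18.9209]ᵀ  (here Σln x = 8.1197, Σ(ln x)² = 14.3918, Σln y = 18.9209, Σln x·ln y = 31.3620).
Slope k = (n·Σln x·ln y − Σln x·Σln y)/(n·Σ(ln x)² − (Σln x)²) = (6·31.3620 − 8.1197·18.9209)/20.4213 = 1.69140; ln C = (Σln y − k·Σln x)/n = 0.86454, so C = exp(0.86454) = 2.37391.

k = 1.69, C = 2.37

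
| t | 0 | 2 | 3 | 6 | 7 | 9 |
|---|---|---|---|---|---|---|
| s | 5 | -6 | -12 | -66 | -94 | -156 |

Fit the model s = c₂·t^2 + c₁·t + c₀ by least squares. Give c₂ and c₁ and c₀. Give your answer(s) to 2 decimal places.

c₂ = -1.97, c₁ = -0.07, c₀ = 4.37

Forming MᵀM = [[10355, 1323, 179]; [1323, 179, 27]; [179, 27, 6]] and Mᵀs = [-19750, -2506, -329]ᵀ gives MᵀM·[c₂, c₁, c₀]ᵀ = Mᵀs.
Solving the 3×3 system (Gaussian elimination) gives c₂ = -529/268, c₁ = -2153/30820, c₀ = 33659/7705.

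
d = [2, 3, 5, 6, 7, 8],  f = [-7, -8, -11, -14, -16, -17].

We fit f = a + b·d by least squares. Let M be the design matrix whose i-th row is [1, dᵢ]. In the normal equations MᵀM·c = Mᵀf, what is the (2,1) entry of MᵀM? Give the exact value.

31

Row 2 ↔ basis d, column 1 ↔ basis 1, so (MᵀM)_{2,1} = Σᵢ d = (2)·(1) + (3)·(1) + (5)·(1) + (6)·(1) + (7)·(1) + (8)·(1) = 31.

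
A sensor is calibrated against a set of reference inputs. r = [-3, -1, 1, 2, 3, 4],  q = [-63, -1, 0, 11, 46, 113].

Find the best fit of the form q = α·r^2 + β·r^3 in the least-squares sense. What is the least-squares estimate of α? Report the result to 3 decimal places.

α = -0.971

Forming AᵀA = [[436, 1056]; [1056, 5620]] and Aᵀq = [1698, 10264]ᵀ gives AᵀA·[α, β]ᵀ = Aᵀq.
Δ = 436·5620 − 1056² = 1335184.
α = (1698·5620 − 1056·10264)/1335184 = -162003/166898; β = (436·10264 − 1056·1698)/1335184 = 167626/83449.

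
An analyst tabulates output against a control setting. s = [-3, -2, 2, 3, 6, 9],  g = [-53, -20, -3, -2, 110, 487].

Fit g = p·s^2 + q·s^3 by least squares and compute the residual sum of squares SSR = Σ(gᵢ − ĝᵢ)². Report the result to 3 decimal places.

With design matrix X, XᵀX = [[8051, 66825]; [66825, 579683]] and Xᵀg = [42820, 380296]ᵀ.
det = 8051·579683 − 66825² = 201447208.
p = (42820·579683 − 66825·380296)/201447208 = -147813535/50361802; q = (8051·380296 − 66825·42820)/201447208 = 50079149/50361802.
Residuals: 6641666/25180901, -7674354/25180901, 19767771/25180901, -61269406/25180901, 21994648/25180901, -4302856/25180901; SSR = 188634689/25180901.

SSR = 7.491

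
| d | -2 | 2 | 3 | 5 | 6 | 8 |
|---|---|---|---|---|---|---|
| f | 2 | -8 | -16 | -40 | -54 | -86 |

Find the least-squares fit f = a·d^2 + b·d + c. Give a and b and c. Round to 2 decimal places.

From the data, Σd^2·d^2 = 6130, Σd^2·d = 880, Σd^2 = 142, Σd·d = 142, Σd = 22, Σ1 = 6.
Right-hand side: Σd^2·f = -8616, Σd·f = -1280, Σf = -202.
XᵀX·[a, b, c]ᵀ = Xᵀf becomes [[6130, 880, 142]; [880, 142, 22]; [142, 22, 6]]·[a, b, c]ᵀ = [-8616, -1280, -202]ᵀ.
Inverting the 3×3 Gram matrix, [a, b, c]ᵀ = [-31075/30549, -86573/30549, 8131/10183]ᵀ.

a = -1.02, b = -2.83, c = 0.80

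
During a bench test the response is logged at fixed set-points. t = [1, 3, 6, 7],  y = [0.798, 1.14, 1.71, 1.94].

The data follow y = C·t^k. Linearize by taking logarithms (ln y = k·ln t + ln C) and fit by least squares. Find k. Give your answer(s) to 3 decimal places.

Let Y = ln y. Fitting Y = k·ln t + ln C by least squares:
XᵀX = [[8.2039, 4.8363]; [4.8363, 4]], rhs = [2.3947, 1.1046]ᵀ  (here Σln t = 4.8363, Σ(ln t)² = 8.2039, Σln y = 1.1046, Σln t·ln y = 2.3947).
Δ = 8.2039·4 − (4.8363)² = 9.4260; k = (2.3947·4 − 4.8363·1.1046)/9.4260 = 0.44950, ln C = (8.2039·1.1046 − 4.8363·2.3947)/9.4260 = -0.26734.

k = 0.450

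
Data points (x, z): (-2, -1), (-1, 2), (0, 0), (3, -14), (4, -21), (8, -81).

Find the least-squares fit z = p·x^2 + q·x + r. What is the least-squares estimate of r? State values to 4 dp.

With design matrix M, MᵀM = [[4450, 594, 94]; [594, 94, 12]; [94, 12, 6]] and Mᵀz = [-5648, -774, -115]ᵀ.
Row-reducing yields p = -1481/1334, q = -429/322, r = 4160/4669.

r = 0.8910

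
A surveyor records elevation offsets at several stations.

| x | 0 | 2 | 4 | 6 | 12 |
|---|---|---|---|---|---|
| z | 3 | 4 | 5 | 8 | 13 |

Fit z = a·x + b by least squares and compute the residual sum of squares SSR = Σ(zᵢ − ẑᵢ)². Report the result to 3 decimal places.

SSR = 1.321

The normal equations are: 200·a + 24·b = 232;  24·a + 5·b = 33.
(Σx·x = 200, Σx = 24, Σ1 = 5, Σx·z = 232, Σz = 33.)
Eliminating b: 5·(row 1) − 24·(row 2) gives 424·a = 5·232 − 24·33 = 368, so a = 46/53.
Then b = (33 − 24·(46/53))/5 = 129/53.
Residuals: 30/53, -9/53, -48/53, 19/53, 8/53; SSR = 70/53.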